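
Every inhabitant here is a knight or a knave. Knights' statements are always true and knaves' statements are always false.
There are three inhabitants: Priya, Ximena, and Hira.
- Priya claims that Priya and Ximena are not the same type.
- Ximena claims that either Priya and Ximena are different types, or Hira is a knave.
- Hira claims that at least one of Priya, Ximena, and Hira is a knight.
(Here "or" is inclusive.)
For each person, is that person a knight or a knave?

Knights: Hira. Knaves: Priya and Ximena.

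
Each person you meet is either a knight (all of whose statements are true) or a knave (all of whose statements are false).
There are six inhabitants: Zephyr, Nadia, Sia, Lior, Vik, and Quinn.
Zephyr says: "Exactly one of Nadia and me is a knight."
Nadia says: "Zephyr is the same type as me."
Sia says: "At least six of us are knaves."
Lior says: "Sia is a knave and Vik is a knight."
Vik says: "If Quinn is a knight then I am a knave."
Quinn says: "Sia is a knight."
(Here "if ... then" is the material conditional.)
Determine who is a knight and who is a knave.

Zephyr is a knight, Nadia is a knave, Sia is a knave, Lior is a knight, Vik is a knight, and Quinn is a knave.

Zephyr is a knight, and the claim "exactly one of Nadia and me is a knight" is indeed true.
Nadia is a knave, and the claim "Zephyr is the same type as me" is indeed false.
Since Sia is a knave, "at least six of us are knaves" needs to be false, which holds.
Lior (knight): "Sia is a knave and Vik is a knight" — true. ✓
Since Vik is a knight, "if Quinn is a knight then I am a knave" needs to be true, which holds.
Quinn is a knave, and the claim "Sia is a knight" is indeed false.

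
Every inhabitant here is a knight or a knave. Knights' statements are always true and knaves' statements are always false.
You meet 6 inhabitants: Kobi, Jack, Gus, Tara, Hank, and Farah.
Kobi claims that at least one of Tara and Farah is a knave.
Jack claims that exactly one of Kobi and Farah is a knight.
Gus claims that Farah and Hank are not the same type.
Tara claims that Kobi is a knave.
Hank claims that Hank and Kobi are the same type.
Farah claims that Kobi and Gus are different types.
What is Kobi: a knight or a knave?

Kobi is a knight.

Consistent assignments: {Kobi=knight, Jack=knight, Gus=knight, Tara=knave, Hank=knight, Farah=knave}; {Kobi=knight, Jack=knave, Gus=knave, Tara=knave, Hank=knight, Farah=knight}
In every consistent assignment, Kobi is a knight.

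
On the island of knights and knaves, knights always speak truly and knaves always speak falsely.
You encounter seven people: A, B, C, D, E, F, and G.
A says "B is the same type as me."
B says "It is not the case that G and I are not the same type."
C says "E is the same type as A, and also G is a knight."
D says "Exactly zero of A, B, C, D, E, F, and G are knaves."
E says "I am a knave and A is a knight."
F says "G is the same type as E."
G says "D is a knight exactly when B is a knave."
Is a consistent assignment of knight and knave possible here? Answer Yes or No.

Yes

One consistent assignment: A=knave, B=knight, C=knight, D=knave, E=knave, F=knave, G=knight.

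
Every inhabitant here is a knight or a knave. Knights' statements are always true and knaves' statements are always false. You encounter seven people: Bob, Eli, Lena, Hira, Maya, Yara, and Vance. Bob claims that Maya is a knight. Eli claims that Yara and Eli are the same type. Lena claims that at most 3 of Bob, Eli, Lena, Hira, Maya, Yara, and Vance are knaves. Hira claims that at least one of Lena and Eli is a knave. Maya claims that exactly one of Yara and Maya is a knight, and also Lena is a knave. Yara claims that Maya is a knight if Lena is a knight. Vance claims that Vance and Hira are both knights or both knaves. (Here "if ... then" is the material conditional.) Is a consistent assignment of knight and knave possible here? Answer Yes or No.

Checking all 128 assignments, each has at least one speaker whose statement's truth value contradicts their type.

No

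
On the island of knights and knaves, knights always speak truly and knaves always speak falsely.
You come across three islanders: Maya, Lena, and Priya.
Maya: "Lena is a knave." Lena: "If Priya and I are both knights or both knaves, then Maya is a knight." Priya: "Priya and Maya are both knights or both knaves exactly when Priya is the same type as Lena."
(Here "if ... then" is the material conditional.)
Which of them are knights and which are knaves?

Maya is a knave, and the claim "Lena is a knave" is indeed false.
Since Lena is a knight, "if Priya and I are both knights or both knaves, then Maya is a knight" needs to be True, which holds.
Priya is a knave, so "Priya and Maya are both knights or both knaves exactly when Priya is the same type as Lena" must be false — and it is.

Knights: Lena. Knaves: Maya and Priya.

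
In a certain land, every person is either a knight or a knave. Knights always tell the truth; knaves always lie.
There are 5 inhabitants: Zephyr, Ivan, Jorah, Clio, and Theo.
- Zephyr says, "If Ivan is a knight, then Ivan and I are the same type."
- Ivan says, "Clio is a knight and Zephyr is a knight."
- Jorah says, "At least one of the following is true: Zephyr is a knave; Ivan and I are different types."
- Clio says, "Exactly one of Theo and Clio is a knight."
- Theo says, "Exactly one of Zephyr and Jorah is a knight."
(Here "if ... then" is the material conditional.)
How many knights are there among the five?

2

The unique consistent assignment is Zephyr=knight, Ivan=knave, Jorah=knight, Clio=knave, Theo=knave.
That has 2 knights.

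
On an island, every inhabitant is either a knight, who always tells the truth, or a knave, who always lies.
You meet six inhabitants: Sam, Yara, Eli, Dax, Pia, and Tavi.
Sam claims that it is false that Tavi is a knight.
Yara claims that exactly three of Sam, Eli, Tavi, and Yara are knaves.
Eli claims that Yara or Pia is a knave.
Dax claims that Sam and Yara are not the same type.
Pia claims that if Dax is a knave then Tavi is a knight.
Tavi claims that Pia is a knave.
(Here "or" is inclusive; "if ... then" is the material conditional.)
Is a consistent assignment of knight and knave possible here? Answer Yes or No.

One consistent assignment: Sam=knight, Yara=knave, Eli=knight, Dax=knight, Pia=knight, Tavi=knave.

Yes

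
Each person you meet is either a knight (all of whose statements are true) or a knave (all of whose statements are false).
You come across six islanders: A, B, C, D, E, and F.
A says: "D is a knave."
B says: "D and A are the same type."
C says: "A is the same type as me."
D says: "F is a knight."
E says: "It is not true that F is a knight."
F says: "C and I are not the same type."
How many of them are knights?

2

The unique consistent assignment is A=knight, B=knave, C=knave, D=knave, E=knight, F=knave.
That has 2 knights.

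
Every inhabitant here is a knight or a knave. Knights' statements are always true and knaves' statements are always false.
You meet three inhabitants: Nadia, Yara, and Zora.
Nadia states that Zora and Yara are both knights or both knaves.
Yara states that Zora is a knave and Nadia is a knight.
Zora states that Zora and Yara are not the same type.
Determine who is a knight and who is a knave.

Nadia is a knave, Yara is a knave, and Zora is a knight.

Suppose Nadia is a knight. Then Nadia's statement "Zora and Yara are both knights or both knaves" would have to be true. Checking the 4 ways to assign the others, none is consistent with every speaker.
(For instance, with Yara=knave, Zora=knight, Nadia's claim "Zora and Yara are both knights or both knaves" comes out false where it would need to be true.)
So Nadia must be a knave, making "Zora and Yara are both knights or both knaves" false. Taking Nadia=knave, Yara=knave, Zora=knight, each remaining statement checks out:
  Yara (knave): "Zora is a knave and Nadia is a knight" — false. ✓
  Zora (knight): "Zora and Yara are not the same type" — true. ✓
This is the unique consistent assignment.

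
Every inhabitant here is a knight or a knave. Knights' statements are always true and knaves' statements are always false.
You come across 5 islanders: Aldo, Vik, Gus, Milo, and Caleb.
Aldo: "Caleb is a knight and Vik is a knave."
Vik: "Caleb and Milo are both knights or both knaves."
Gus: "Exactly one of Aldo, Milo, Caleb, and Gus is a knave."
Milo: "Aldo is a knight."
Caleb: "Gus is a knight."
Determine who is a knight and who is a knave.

Since Aldo is a knave, "Caleb is a knight and Vik is a knave" needs to be false, which holds.
Vik (knight): "Caleb and Milo are both knights or both knaves" — true. ✓
Gus (knave): "exactly one of Aldo, Milo, Caleb, and Gus is a knave" — false. ✓
As a knave, Milo's statement "Aldo is a knight" should be false; it is.
Caleb is a knave, and the claim "Gus is a knight" is indeed false.

Aldo is a knave, Vik is a knight, Gus is a knave, Milo is a knave, and Caleb is a knave.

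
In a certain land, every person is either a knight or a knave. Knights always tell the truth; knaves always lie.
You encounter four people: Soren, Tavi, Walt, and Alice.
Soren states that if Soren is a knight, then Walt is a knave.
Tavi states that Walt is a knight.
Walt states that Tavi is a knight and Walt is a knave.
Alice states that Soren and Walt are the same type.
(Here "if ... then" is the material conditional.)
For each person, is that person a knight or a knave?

Soren is a knight, Tavi is a knave, Walt is a knave, and Alice is a knave.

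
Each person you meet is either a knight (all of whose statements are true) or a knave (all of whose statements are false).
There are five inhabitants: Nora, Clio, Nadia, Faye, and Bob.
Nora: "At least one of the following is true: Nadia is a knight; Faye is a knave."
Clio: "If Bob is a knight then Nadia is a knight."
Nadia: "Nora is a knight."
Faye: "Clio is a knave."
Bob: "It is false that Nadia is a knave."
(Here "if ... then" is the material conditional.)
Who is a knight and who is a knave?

Suppose Nora is a knave. Then Nora's statement "at least one of the following is true: Nadia is a knight; Faye is a knave" would have to be false. Checking the 16 ways to assign the others, none is consistent with every speaker.
(For instance, with Clio=knight, Nadia=knight, Faye=knave, Bob=knight, Nora's claim "at least one of the following is true: Nadia is a knight; Faye is a knave" comes out true where it would need to be false.)
So Nora must be a knight, making "at least one of the following is true: Nadia is a knight; Faye is a knave" true. Taking Nora=knight, Clio=knight, Nadia=knight, Faye=knave, Bob=knight, each remaining statement checks out:
  Clio (knight): "if Bob is a knight then Nadia is a knight" — true. ✓
  Nadia (knight): "Nora is a knight" — true. ✓
  Faye (knave): "Clio is a knave" — false. ✓
  Bob (knight): "it is false that Nadia is a knave" — true. ✓
This is the unique consistent assignment.

Knights: Nora, Clio, Nadia, and Bob. Knaves: Faye.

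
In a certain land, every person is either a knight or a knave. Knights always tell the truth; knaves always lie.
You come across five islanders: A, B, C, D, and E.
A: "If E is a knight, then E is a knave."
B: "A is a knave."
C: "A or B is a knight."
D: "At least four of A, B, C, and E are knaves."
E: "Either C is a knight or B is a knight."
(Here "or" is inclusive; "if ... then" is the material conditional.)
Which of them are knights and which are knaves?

A is a knave, B is a knight, C is a knight, D is a knave, and E is a knight.

A is a knave, and the claim "if E is a knight, then E is a knave" is indeed false.
Since B is a knight, "A is a knave" needs to be True, which holds.
C is a knight; "A or B is a knight" is True, as required.
D is a knave; "at least four of A, B, C, and E are knaves" is false, as required.
Since E is a knight, "either C is a knight or B is a knight" needs to be True, which holds.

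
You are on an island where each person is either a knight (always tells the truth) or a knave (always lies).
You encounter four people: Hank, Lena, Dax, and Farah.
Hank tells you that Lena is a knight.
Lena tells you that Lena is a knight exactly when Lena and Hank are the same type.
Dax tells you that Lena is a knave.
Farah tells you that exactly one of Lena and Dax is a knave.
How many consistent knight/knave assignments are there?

2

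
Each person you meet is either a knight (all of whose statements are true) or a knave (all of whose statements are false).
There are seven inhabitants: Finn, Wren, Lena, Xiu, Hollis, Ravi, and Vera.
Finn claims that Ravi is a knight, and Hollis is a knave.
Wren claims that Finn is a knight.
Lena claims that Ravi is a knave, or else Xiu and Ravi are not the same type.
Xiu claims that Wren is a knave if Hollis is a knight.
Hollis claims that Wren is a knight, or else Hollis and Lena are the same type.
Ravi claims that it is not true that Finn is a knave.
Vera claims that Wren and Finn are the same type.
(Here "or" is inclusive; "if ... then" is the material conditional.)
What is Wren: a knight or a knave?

Wren is a knave.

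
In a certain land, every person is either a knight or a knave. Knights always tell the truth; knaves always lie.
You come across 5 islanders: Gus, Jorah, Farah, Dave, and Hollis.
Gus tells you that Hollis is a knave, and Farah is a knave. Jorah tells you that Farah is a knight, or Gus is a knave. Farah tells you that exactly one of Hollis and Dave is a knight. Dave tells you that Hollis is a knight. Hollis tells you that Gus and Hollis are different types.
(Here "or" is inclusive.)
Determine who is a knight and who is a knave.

Knights: Jorah, Dave, and Hollis. Knaves: Gus and Farah.

Suppose Gus is a knight. Then Gus's statement "Hollis is a knave, and Farah is a knave" would have to be true. Checking the 16 ways to assign the others, none is consistent with every speaker.
(For instance, with Jorah=knight, Farah=knave, Dave=knight, Hollis=knight, Gus's claim "Hollis is a knave, and Farah is a knave" comes out false where it would need to be true.)
So Gus must be a knave, making "Hollis is a knave, and Farah is a knave" false. Taking Gus=knave, Jorah=knight, Farah=knave, Dave=knight, Hollis=knight, each remaining statement checks out:
  Jorah (knight): "Farah is a knight, or Gus is a knave" — true. ✓
  Farah (knave): "exactly one of Hollis and Dave is a knight" — false. ✓
  Dave (knight): "Hollis is a knight" — true. ✓
  Hollis (knight): "Gus and Hollis are different types" — true. ✓
This is the unique consistent assignment.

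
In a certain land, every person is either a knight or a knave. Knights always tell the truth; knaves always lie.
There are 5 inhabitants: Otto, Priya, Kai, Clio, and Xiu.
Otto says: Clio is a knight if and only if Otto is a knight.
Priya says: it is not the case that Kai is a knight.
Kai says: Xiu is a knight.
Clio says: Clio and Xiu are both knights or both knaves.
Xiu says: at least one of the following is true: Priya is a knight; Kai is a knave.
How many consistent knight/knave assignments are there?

0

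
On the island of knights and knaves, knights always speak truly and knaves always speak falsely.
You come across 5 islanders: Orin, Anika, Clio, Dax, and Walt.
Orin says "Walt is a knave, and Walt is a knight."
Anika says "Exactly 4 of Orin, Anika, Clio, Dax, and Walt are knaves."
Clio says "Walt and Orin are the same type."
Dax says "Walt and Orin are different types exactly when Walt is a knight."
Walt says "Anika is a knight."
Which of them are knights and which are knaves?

Orin is a knave, Anika is a knave, Clio is a knight, Dax is a knight, and Walt is a knave.

Since Orin is a knave, "Walt is a knave, and Walt is a knight" needs to be False, which holds.
As a knave, Anika's statement "exactly 4 of Orin, Anika, Clio, Dax, and Walt are knaves" should be False; it is.
Clio is a knight, so "Walt and Orin are the same type" must be True — and it is.
Since Dax is a knight, "Walt and Orin are different types exactly when Walt is a knight" needs to be True, which holds.
Walt is a knave, so "Anika is a knight" must be False — and it is.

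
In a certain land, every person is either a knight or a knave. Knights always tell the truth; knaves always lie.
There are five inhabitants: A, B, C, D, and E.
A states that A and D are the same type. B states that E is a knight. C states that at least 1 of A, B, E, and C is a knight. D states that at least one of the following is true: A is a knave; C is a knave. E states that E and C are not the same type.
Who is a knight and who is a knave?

Knights: D. Knaves: A, B, C, and E.

Since A is a knave, "A and D are the same type" needs to be False, which holds.
B is a knave; "E is a knight" is False, as required.
C is a knave, so "at least 1 of A, B, E, and C is a knight" must be False — and it is.
D is a knight, so "at least one of the following is true: A is a knave; C is a knave" must be True — and it is.
Since E is a knave, "E and C are not the same type" needs to be False, which holds.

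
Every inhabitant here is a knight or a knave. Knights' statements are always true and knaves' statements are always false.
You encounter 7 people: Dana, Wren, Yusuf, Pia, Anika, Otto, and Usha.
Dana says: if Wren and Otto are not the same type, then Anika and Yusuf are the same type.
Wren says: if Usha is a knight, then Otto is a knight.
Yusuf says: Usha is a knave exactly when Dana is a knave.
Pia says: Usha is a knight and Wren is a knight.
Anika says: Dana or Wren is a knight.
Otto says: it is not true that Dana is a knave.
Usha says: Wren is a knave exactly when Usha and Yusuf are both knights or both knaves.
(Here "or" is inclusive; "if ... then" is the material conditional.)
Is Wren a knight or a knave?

Wren is a knight.

Consistent assignments: {Dana=knight, Wren=knight, Yusuf=knave, Pia=knave, Anika=knight, Otto=knight, Usha=knave}
In every consistent assignment, Wren is a knight.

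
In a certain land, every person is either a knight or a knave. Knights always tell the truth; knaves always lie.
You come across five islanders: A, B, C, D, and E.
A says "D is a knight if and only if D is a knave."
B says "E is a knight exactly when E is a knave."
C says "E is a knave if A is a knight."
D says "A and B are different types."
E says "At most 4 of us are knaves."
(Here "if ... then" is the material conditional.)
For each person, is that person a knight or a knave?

A is a knave, B is a knave, C is a knight, D is a knave, and E is a knight.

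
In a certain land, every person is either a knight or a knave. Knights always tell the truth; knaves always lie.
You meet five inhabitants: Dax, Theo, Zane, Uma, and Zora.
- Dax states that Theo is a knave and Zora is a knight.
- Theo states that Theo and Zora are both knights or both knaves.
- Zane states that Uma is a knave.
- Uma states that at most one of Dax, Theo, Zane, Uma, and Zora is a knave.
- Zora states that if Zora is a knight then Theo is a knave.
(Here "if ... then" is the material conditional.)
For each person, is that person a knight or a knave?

Since Dax is a knight, "Theo is a knave and Zora is a knight" needs to be true, which holds.
Theo (knave): "Theo and Zora are both knights or both knaves" — false. ✓
As a knight, Zane's statement "Uma is a knave" should be true; it is.
Uma is a knave, so "at most one of Dax, Theo, Zane, Uma, and Zora is a knave" must be false — and it is.
Zora is a knight; "if Zora is a knight then Theo is a knave" is true, as required.

Dax is a knight, Theo is a knave, Zane is a knight, Uma is a knave, and Zora is a knight.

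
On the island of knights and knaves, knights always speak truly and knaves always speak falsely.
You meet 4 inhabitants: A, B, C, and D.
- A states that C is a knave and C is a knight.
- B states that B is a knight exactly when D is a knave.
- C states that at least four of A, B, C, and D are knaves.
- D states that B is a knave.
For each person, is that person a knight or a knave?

A is a knave, B is a knight, C is a knave, and D is a knave.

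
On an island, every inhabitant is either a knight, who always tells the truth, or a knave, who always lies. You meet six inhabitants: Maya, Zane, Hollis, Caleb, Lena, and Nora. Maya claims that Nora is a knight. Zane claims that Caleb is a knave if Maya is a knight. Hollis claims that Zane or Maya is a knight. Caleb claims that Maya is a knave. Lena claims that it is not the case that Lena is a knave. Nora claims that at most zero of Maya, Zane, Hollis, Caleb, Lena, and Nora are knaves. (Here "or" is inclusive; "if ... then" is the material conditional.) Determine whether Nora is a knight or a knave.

Nora is a knave.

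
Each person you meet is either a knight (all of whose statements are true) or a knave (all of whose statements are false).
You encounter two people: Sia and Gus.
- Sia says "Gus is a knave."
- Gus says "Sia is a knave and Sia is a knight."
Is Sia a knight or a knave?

Sia is a knight.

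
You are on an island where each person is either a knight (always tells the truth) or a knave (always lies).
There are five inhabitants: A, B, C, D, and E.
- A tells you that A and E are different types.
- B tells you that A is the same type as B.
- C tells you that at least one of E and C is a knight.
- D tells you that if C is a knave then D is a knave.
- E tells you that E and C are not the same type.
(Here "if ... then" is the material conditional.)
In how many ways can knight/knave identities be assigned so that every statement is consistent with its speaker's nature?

0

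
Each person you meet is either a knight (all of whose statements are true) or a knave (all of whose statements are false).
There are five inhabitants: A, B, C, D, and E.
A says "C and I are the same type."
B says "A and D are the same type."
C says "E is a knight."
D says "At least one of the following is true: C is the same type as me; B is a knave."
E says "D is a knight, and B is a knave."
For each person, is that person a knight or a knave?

A is a knave, B is a knave, C is a knight, D is a knight, and E is a knight.

Suppose A is a knight. Then A's statement "C and I are the same type" would have to be true. Checking the 16 ways to assign the others, none is consistent with every speaker.
(For instance, with B=knave, C=knight, D=knight, E=knight, B's claim "A and D are the same type" comes out true where it would need to be false.)
So A must be a knave, making "C and I are the same type" false. Taking A=knave, B=knave, C=knight, D=knight, E=knight, each remaining statement checks out:
  B (knave): "A and D are the same type" — false. ✓
  C (knight): "E is a knight" — true. ✓
  D (knight): "at least one of the following is true: C is the same type as me; B is a knave" — true. ✓
  E (knight): "D is a knight, and B is a knave" — true. ✓
This is the unique consistent assignment.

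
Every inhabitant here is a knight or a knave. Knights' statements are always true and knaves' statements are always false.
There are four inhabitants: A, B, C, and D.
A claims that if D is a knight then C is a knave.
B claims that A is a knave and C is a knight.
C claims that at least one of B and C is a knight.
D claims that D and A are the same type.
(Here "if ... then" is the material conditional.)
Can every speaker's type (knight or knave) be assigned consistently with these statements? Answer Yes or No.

Yes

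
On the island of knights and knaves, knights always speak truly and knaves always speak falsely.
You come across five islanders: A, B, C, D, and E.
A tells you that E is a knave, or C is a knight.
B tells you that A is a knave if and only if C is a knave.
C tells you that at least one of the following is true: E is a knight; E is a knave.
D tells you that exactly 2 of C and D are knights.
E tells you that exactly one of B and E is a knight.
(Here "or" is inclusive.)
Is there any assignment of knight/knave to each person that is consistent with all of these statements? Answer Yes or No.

No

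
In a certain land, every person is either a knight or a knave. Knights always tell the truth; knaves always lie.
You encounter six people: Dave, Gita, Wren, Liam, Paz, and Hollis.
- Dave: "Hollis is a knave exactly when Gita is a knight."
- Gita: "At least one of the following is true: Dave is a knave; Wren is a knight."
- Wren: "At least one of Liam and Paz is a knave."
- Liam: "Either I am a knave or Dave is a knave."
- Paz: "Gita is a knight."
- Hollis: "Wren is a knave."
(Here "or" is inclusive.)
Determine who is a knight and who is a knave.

Dave is a knave, and the claim "Hollis is a knave exactly when Gita is a knight" is indeed false.
Since Gita is a knight, "at least one of the following is true: Dave is a knave; Wren is a knight" needs to be True, which holds.
Wren is a knave, and the claim "at least one of Liam and Paz is a knave" is indeed false.
Liam is a knight; "either I am a knave or Dave is a knave" is True, as required.
Paz is a knight; "Gita is a knight" is True, as required.
Hollis is a knight, and the claim "Wren is a knave" is indeed True.

Knights: Gita, Liam, Paz, and Hollis. Knaves: Dave and Wren.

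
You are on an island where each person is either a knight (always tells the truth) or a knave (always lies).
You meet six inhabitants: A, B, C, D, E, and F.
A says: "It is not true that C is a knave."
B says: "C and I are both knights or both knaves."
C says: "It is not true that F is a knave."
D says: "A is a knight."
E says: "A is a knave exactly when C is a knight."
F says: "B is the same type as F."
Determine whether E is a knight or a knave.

E is a knave.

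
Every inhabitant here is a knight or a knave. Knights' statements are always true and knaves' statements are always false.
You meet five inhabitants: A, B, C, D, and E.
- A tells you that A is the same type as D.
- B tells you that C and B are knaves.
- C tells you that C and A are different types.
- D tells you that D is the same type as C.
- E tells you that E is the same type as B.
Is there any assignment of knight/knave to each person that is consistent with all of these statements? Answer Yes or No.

Checking all 32 assignments, each has at least one speaker whose statement's truth value contradicts their type.

No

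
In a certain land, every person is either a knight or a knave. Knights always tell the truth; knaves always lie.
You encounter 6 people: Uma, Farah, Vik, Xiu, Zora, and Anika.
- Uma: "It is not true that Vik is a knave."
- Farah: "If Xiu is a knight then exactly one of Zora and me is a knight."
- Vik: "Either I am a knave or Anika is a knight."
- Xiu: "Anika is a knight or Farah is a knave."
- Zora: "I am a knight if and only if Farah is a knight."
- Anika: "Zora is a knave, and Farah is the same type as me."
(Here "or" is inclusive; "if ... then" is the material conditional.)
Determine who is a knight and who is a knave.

Uma is a knight, so "it is not true that Vik is a knave" must be true — and it is.
Farah is a knight, and the claim "if Xiu is a knight then exactly one of Zora and me is a knight" is indeed true.
As a knight, Vik's statement "either I am a knave or Anika is a knight" should be true; it is.
Xiu (knight): "Anika is a knight or Farah is a knave" — true. ✓
Zora is a knave; "I am a knight if and only if Farah is a knight" is false, as required.
Anika is a knight, and the claim "Zora is a knave, and Farah is the same type as me" is indeed true.

Knights: Uma, Farah, Vik, Xiu, and Anika. Knaves: Zora.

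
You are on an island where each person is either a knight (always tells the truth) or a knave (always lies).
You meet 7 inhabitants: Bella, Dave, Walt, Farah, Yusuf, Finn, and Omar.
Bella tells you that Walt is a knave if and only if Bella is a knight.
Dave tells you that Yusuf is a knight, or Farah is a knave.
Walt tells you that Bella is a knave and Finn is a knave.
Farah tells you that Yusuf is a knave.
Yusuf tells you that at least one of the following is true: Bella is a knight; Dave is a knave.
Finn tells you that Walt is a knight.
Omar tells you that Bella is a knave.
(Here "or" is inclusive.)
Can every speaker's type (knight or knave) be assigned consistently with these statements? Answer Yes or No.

Yes

One consistent assignment: Bella=knight, Dave=knight, Walt=knave, Farah=knave, Yusuf=knight, Finn=knave, Omar=knave.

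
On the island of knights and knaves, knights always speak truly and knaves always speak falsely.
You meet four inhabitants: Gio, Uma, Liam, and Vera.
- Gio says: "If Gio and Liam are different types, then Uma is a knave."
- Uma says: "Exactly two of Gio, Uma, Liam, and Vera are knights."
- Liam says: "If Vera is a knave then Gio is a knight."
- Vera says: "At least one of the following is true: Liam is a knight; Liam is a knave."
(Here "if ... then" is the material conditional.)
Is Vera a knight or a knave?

Consistent assignments: {Gio=knight, Uma=knave, Liam=knight, Vera=knight}
In every consistent assignment, Vera is a knight.

Vera is a knight.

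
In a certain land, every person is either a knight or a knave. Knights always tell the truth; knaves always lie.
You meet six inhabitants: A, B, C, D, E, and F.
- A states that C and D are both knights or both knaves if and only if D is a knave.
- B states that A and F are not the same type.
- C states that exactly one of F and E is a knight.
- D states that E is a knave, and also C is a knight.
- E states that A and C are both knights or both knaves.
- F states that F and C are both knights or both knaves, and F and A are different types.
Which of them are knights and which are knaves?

Knights: B, C, D, and F. Knaves: A and E.

A is a knave, so "C and D are both knights or both knaves if and only if D is a knave" must be false — and it is.
Since B is a knight, "A and F are not the same type" needs to be true, which holds.
C is a knight, and the claim "exactly one of F and E is a knight" is indeed true.
D is a knight, and the claim "E is a knave, and also C is a knight" is indeed true.
Since E is a knave, "A and C are both knights or both knaves" needs to be false, which holds.
As a knight, F's statement "F and C are both knights or both knaves, and F and A are different types" should be true; it is.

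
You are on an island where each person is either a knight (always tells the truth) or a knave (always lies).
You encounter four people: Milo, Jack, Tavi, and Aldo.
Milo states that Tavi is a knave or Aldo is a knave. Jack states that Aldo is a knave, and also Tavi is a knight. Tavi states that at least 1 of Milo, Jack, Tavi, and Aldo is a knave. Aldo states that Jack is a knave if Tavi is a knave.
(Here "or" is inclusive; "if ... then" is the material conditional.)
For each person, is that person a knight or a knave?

Knights: Tavi and Aldo. Knaves: Milo and Jack.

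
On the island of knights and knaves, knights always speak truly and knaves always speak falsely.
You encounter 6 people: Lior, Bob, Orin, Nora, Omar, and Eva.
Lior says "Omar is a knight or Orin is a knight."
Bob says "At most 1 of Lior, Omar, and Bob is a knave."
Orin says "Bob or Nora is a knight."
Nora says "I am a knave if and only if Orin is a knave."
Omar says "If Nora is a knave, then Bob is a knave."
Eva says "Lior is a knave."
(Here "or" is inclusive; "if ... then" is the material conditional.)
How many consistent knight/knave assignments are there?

2

Consistent assignments:
  Lior=knight, Bob=knight, Orin=knight, Nora=knight, Omar=knight, Eva=knave
  Lior=knight, Bob=knight, Orin=knight, Nora=knave, Omar=knave, Eva=knave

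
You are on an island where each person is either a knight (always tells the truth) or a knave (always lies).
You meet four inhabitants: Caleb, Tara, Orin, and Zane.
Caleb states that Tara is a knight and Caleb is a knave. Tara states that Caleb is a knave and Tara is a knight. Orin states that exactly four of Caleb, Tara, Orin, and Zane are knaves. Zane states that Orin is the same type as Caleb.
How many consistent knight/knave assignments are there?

1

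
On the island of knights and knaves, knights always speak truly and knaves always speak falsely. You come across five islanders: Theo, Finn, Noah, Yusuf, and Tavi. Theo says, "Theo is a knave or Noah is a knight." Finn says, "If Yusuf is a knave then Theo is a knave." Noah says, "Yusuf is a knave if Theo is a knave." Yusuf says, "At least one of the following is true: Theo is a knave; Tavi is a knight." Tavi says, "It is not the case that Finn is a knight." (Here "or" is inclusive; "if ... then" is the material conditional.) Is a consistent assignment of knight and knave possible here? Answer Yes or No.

Checking all 32 assignments, each has at least one speaker whose statement's truth value contradicts their type.

No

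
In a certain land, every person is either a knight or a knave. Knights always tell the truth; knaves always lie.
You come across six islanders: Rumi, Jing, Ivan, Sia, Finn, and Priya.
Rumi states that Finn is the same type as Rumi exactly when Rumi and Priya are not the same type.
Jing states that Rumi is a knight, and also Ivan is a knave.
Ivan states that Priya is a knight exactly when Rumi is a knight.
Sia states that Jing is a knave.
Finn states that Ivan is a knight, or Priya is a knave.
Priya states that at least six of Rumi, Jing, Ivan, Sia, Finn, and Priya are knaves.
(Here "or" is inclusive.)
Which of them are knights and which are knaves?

Rumi is a knight, so "Finn is the same type as Rumi exactly when Rumi and Priya are not the same type" must be true — and it is.
Since Jing is a knight, "Rumi is a knight, and also Ivan is a knave" needs to be true, which holds.
As a knave, Ivan's statement "Priya is a knight exactly when Rumi is a knight" should be False; it is.
Sia is a knave; "Jing is a knave" is False, as required.
Finn is a knight, and the claim "Ivan is a knight, or Priya is a knave" is indeed true.
Since Priya is a knave, "at least six of Rumi, Jing, Ivan, Sia, Finn, and Priya are knaves" needs to be False, which holds.

Rumi is a knight, Jing is a knight, Ivan is a knave, Sia is a knave, Finn is a knight, and Priya is a knave.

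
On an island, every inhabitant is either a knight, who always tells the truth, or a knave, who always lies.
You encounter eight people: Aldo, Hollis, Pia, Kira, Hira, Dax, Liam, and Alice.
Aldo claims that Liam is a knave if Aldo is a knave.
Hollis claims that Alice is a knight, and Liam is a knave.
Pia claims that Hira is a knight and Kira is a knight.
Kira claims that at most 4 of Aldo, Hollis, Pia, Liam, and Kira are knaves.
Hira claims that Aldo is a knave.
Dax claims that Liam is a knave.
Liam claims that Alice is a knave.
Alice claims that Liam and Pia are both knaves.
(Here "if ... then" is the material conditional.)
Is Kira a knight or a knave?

Kira is a knight.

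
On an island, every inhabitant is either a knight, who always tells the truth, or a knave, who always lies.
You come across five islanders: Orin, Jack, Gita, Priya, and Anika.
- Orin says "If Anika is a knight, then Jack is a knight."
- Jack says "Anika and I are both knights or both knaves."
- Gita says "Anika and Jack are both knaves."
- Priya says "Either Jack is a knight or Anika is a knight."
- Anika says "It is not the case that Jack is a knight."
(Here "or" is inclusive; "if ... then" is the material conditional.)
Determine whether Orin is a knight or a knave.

Orin is a knave.

Consistent assignments: {Orin=knave, Jack=knave, Gita=knave, Priya=knight, Anika=knight}
In every consistent assignment, Orin is a knave.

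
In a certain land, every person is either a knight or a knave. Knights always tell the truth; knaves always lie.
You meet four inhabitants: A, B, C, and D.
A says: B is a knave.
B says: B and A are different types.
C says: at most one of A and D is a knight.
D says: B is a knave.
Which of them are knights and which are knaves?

A is a knave, B is a knight, C is a knight, and D is a knave.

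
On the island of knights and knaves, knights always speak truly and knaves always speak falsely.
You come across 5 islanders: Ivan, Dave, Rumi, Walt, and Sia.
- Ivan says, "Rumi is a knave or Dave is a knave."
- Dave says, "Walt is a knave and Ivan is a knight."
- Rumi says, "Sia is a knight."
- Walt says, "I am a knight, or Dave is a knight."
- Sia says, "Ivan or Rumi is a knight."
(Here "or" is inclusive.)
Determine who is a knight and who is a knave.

Ivan is a knight, Dave is a knave, Rumi is a knight, Walt is a knight, and Sia is a knight.

Suppose Ivan is a knave. Then Ivan's statement "Rumi is a knave or Dave is a knave" would have to be false. Checking the 16 ways to assign the others, none is consistent with every speaker.
(For instance, with Dave=knave, Rumi=knight, Walt=knight, Sia=knight, Ivan's claim "Rumi is a knave or Dave is a knave" comes out true where it would need to be false.)
So Ivan must be a knight, making "Rumi is a knave or Dave is a knave" true. Taking Ivan=knight, Dave=knave, Rumi=knight, Walt=knight, Sia=knight, each remaining statement checks out:
  Dave (knave): "Walt is a knave and Ivan is a knight" — false. ✓
  Rumi (knight): "Sia is a knight" — true. ✓
  Walt (knight): "I am a knight, or Dave is a knight" — true. ✓
  Sia (knight): "Ivan or Rumi is a knight" — true. ✓
This is the unique consistent assignment.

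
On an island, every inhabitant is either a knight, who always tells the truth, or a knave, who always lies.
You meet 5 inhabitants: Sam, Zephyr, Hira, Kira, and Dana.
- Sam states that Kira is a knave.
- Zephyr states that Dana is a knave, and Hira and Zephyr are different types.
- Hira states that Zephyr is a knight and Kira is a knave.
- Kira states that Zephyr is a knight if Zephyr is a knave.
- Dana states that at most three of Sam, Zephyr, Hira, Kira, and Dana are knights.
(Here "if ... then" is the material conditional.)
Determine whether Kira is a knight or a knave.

Kira is a knave.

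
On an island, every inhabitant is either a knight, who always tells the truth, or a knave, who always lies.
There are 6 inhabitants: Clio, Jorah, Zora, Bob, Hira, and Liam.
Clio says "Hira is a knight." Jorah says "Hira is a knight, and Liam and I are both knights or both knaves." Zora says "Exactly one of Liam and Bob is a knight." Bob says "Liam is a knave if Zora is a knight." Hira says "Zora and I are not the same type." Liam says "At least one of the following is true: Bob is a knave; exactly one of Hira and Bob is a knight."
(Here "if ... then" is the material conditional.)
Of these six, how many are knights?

The unique consistent assignment is Clio=knave, Jorah=knave, Zora=knave, Bob=knight, Hira=knave, Liam=knight.
That has 2 knights.

2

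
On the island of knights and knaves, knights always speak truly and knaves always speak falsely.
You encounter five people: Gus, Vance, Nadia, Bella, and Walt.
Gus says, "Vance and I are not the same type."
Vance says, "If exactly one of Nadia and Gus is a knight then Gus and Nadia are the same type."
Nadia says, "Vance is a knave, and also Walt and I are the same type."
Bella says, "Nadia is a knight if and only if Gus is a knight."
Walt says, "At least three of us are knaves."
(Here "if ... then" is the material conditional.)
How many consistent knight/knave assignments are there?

Consistent assignments:
  Gus=knight, Vance=knave, Nadia=knave, Bella=knave, Walt=knight
  Gus=knave, Vance=knave, Nadia=knight, Bella=knave, Walt=knight

2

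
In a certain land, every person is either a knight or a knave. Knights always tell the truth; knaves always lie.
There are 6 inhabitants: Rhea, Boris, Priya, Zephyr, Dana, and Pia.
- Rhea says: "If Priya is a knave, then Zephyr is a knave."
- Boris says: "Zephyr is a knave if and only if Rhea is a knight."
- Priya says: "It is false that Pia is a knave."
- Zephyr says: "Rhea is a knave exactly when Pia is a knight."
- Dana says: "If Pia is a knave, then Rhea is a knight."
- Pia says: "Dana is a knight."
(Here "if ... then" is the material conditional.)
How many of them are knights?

5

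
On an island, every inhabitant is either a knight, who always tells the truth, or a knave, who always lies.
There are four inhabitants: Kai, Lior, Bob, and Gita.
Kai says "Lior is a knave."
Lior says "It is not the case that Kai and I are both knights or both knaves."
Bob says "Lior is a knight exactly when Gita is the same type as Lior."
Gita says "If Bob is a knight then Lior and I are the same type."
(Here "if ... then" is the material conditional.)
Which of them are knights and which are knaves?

Kai (knave): "Lior is a knave" — false. ✓
Lior is a knight, and the claim "it is not the case that Kai and I are both knights or both knaves" is indeed True.
Since Bob is a knight, "Lior is a knight exactly when Gita is the same type as Lior" needs to be True, which holds.
As a knight, Gita's statement "if Bob is a knight then Lior and I are the same type" should be True; it is.

Knights: Lior, Bob, and Gita. Knaves: Kai.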